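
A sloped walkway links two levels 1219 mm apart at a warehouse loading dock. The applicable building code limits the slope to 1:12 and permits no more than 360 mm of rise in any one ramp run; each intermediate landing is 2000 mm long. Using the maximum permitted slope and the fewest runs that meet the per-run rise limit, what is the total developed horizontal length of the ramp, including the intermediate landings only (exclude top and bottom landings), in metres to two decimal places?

⌈1219/360⌉ = 4 ramp runs. That means 3 intermediate landings.
Ramp run (horizontal) at 1:12: 1219 × 12 = 14628 mm.
3 intermediate landings contribute 3 × 2000 = 6000 mm.
Total developed length = 14628 + 6000 = 20628 mm.
= 20.63 m.

20.63 m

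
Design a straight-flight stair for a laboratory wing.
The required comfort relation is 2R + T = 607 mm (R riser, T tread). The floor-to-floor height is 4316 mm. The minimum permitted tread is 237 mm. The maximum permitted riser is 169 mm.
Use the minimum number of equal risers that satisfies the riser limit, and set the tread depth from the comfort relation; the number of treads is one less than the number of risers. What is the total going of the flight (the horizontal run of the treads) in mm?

6875 mm

At most 169 each: 4316/169 = 25.54, giving 26 risers.
Riser R = 4316 / 26 = 166 mm, within the 169 mm limit.
From 2R + T = 607: T = 607 − 332 = 275 mm.
26 risers give 25 treads; going = 25 × 275 = 6875 mm.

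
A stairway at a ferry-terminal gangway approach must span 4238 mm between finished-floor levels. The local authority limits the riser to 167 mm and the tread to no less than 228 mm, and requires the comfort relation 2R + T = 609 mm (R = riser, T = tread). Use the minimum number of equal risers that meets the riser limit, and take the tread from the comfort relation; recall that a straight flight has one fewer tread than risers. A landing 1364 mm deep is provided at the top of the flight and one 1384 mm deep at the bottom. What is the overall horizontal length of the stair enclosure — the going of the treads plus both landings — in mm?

9823 mm

⌈4238/167⌉ = 26 risers.
Riser R = 4238 / 26 = 163 mm, within the 167 mm limit.
From 2R + T = 609: T = 609 − 326 = 283 mm.
26 risers give 25 treads; going = 25 × 283 = 7075 mm.
Enclosure = 7075 + 1364 + 1384 = 9823 mm.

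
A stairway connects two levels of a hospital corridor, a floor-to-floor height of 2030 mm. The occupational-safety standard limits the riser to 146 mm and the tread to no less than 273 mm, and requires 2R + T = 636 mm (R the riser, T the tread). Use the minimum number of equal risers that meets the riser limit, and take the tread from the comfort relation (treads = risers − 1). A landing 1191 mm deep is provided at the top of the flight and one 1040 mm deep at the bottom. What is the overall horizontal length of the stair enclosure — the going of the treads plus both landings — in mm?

6729 mm

2030 / 146 = 13.904 → round up to 14 risers.
Each riser is 2030/14 = 145 mm (≤ 146 mm).
T = 636 − 2·145 = 346 mm, which satisfies the 273 mm minimum.
Treads = 14 − 1 = 13; going = 13 × 346 = 4498 mm.
Enclosure = 4498 + 1191 + 1040 = 6729 mm.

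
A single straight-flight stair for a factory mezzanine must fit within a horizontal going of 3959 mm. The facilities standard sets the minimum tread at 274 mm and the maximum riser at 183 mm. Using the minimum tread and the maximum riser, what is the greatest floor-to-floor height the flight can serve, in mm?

2745 mm

3959 / 274 = 14.45, so 14 treads fit.
Risers = treads + 1 = 15.
Maximum height = 15 × 183 = 2745 mm.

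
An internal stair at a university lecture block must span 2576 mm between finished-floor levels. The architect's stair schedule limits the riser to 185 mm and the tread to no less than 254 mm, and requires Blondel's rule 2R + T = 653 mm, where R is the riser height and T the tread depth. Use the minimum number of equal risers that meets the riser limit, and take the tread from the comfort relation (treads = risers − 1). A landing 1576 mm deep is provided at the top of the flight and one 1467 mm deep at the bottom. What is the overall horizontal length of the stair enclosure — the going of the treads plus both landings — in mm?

6748 mm

2576 / 185 = 13.924 → round up to 14 risers.
Each riser is 2576/14 = 184 mm (≤ 185 mm).
From 2R + T = 653: T = 653 − 368 = 285 mm.
Treads = 14 − 1 = 13; going = 13 × 285 = 3705 mm.
Enclosure = 3705 + 1576 + 1467 = 6748 mm.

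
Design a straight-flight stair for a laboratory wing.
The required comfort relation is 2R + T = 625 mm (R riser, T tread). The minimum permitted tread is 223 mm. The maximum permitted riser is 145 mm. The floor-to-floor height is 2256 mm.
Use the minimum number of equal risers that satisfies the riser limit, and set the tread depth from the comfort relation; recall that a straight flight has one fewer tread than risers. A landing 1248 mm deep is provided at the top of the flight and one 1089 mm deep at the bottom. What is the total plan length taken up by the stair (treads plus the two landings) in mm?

At most 145 each: 2256/145 = 15.56, giving 16 risers.
Riser R = 2256 / 16 = 141 mm, within the 145 mm limit.
Tread T = 625 − 2 × 141 = 343 mm (≥ 223 mm).
Going = (16 − 1) × 343 = 5145 mm.
Add landings: 5145 + 1248 + 1089 = 7482 mm.

7482 mm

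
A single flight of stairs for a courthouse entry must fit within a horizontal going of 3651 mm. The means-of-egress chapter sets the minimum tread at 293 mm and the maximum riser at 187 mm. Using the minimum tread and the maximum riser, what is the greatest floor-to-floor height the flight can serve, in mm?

Treads that fit: ⌊3651 / 293⌋ = 12.
Risers = treads + 1 = 13.
Maximum height = 13 × 187 = 2431 mm.

2431 mm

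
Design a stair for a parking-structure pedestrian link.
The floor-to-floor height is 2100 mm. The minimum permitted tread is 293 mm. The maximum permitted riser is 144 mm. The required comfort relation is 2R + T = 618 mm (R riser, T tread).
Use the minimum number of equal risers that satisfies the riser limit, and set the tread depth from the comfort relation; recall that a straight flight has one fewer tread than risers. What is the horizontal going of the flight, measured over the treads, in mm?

4732 mm

At most 144 each: 2100/144 = 14.58, giving 15 risers.
Riser R = 2100 / 15 = 140 mm, within the 144 mm limit.
T = 618 − 2·140 = 338 mm, which satisfies the 293 mm minimum.
Going = (15 − 1) × 338 = 4732 mm.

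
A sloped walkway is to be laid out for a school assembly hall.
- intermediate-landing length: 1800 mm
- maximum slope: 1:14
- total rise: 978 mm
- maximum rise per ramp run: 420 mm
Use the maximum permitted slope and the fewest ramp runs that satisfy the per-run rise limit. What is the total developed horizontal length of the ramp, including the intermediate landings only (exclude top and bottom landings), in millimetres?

⌈978/420⌉ = 3 ramp runs. That means 2 intermediate landings.
Horizontal run for 978 mm of rise at 1:14 is 978 × 14 = 13692 mm.
2 intermediate landings contribute 2 × 1800 = 3600 mm.
Total developed length = 13692 + 3600 = 17292 mm.

17292 mm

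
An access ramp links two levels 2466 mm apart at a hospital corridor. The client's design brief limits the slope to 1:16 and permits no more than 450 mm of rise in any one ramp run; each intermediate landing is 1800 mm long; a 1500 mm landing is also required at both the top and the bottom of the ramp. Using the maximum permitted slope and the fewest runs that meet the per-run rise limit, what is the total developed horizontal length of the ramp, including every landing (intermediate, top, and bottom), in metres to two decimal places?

51.46 m

At most 450 each: 2466/450 = 5.48, giving 6 ramp runs. That means 5 intermediate landings.
Horizontal run for 2466 mm of rise at 1:16 is 2466 × 16 = 39456 mm.
5 intermediate landings contribute 5 × 1800 = 9000 mm.
Top and bottom landings: 2 × 1500 = 3000 mm.
Total = 39456 + 9000 + 3000 = 51456 mm.
= 51.46 m.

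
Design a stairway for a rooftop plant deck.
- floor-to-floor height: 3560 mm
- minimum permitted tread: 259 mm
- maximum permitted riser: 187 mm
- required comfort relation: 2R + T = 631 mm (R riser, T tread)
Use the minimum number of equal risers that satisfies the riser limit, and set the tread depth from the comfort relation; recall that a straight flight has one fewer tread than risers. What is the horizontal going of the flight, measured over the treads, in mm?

⌈3560/187⌉ = 20 risers.
Riser R = 3560 / 20 = 178 mm, within the 187 mm limit.
T = 631 − 2·178 = 275 mm, which satisfies the 259 mm minimum.
20 risers give 19 treads; going = 19 × 275 = 5225 mm.

5225 mm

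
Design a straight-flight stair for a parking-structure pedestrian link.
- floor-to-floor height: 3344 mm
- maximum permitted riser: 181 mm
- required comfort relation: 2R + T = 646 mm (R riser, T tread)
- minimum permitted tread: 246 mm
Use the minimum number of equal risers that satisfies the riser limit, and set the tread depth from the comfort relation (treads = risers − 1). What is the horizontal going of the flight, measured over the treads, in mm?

5292 mm

At most 181 each: 3344/181 = 18.48, giving 19 risers.
Riser R = 3344 / 19 = 176 mm, within the 181 mm limit.
T = 646 − 2·176 = 294 mm, which satisfies the 246 mm minimum.
19 risers give 18 treads; going = 18 × 294 = 5292 mm.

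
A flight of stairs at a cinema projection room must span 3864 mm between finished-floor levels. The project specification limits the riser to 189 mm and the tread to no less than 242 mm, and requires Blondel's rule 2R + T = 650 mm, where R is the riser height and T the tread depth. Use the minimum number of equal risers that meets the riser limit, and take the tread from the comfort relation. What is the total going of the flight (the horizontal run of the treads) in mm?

5640 mm

At most 189 each: 3864/189 = 20.44, giving 21 risers.
R = 3864 ÷ 21 = 184 mm.
From 2R + T = 650: T = 650 − 368 = 282 mm.
Going = (21 − 1) × 282 = 5640 mm.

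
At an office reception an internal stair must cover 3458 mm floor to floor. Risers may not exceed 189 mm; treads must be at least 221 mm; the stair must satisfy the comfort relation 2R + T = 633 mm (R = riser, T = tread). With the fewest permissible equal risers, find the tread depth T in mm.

⌈3458/189⌉ = 19 risers.
Riser R = 3458 / 19 = 182 mm, within the 189 mm limit.
T = 633 − 2·182 = 269 mm, which satisfies the 221 mm minimum.

269 mm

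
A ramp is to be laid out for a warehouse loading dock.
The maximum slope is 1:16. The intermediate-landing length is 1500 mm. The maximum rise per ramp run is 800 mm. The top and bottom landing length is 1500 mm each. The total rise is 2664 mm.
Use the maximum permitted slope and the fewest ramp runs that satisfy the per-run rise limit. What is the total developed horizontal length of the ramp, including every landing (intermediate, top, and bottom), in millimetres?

⌈2664/800⌉ = 4 ramp runs. That means 3 intermediate landings.
Horizontal run for 2664 mm of rise at 1:16 is 2664 × 16 = 42624 mm.
Intermediate landings: 3 × 1500 = 4500 mm.
Top and bottom landings: 2 × 1500 = 3000 mm.
Total = 42624 + 4500 + 3000 = 50124 mm.

50124 mm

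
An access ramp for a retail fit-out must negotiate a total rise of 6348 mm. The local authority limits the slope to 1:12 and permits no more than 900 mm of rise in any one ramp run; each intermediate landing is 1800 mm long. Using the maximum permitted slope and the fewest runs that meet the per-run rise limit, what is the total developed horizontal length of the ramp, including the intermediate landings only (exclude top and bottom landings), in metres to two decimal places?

⌈6348/900⌉ = 8 ramp runs. That means 7 intermediate landings.
Horizontal run for 6348 mm of rise at 1:12 is 6348 × 12 = 76176 mm.
Intermediate landings: 7 × 1800 = 12600 mm.
Developed length = 76176 + 12600 = 88776 mm.
= 88.78 m.

88.78 m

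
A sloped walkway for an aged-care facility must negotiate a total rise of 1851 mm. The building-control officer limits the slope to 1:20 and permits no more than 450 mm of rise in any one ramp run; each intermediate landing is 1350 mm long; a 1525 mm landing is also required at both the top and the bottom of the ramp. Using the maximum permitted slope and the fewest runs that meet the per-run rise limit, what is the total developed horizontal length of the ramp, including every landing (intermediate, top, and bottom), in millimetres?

At most 450 each: 1851/450 = 4.11, giving 5 ramp runs. That means 4 intermediate landings.
Ramp run (horizontal) at 1:20: 1851 × 20 = 37020 mm.
Intermediate landings: 4 × 1350 = 5400 mm.
Top and bottom landings: 2 × 1525 = 3050 mm.
Total = 37020 + 5400 + 3050 = 45470 mm.

45470 mm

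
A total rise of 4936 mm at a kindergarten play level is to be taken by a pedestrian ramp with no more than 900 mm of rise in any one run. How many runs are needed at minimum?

4936 / 900 = 5.484 → round up to 6 ramp runs.

6 runs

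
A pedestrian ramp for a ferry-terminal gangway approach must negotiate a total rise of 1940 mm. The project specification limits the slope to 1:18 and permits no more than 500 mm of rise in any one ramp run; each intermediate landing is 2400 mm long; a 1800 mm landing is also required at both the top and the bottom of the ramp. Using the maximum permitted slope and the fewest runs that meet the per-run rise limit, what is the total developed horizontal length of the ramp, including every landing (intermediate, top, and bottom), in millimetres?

45720 mm

1940 / 500 = 3.88, so 4 ramp runs are needed. That means 3 intermediate landings.
Horizontal run for 1940 mm of rise at 1:18 is 1940 × 18 = 34920 mm.
3 intermediate landings contribute 3 × 2400 = 7200 mm.
Top and bottom landings: 2 × 1800 = 3600 mm.
Total = 34920 + 7200 + 3600 = 45720 mm.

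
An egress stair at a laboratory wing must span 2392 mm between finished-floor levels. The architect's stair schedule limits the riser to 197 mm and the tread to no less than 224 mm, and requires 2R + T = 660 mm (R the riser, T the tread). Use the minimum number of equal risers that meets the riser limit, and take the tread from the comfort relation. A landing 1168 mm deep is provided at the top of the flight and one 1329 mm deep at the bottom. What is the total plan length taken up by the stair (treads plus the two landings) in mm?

⌈2392/197⌉ = 13 risers.
R = 2392 ÷ 13 = 184 mm.
From 2R + T = 660: T = 660 − 368 = 292 mm.
Treads = 13 − 1 = 12; going = 12 × 292 = 3504 mm.
Add landings: 3504 + 1168 + 1329 = 6001 mm.

6001 mm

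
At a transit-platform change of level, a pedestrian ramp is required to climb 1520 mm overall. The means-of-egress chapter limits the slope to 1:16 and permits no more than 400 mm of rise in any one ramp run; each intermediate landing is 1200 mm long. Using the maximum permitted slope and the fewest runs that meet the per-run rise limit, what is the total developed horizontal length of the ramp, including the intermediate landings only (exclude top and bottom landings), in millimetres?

27920 mm

1520 / 400 = 3.800 → round up to 4 ramp runs. That means 3 intermediate landings.
Horizontal run for 1520 mm of rise at 1:16 is 1520 × 16 = 24320 mm.
Intermediate landings: 3 × 1200 = 3600 mm.
Developed length = 24320 + 3600 = 27920 mm.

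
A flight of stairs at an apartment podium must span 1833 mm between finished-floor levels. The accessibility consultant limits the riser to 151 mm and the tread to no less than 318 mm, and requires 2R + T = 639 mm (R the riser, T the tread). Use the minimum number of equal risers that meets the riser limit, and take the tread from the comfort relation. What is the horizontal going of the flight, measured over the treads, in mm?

At most 151 each: 1833/151 = 12.14, giving 13 risers.
R = 1833 ÷ 13 = 141 mm.
Tread T = 639 − 2 × 141 = 357 mm (≥ 318 mm).
13 risers give 12 treads; going = 12 × 357 = 4284 mm.

4284 mm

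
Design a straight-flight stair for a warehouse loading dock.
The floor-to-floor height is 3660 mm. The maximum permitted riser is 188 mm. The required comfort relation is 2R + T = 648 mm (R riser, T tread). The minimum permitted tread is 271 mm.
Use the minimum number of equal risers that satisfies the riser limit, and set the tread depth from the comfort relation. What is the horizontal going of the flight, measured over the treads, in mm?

5358 mm

⌈3660/188⌉ = 20 risers.
Riser R = 3660 / 20 = 183 mm, within the 188 mm limit.
From 2R + T = 648: T = 648 − 366 = 282 mm.
20 risers give 19 treads; going = 19 × 282 = 5358 mm.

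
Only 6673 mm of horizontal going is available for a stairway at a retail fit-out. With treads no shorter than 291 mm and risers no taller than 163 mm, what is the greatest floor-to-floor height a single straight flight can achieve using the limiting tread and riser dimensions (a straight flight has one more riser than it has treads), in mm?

Treads that fit: ⌊6673 / 291⌋ = 22.
Risers = treads + 1 = 23.
Maximum height = 23 × 163 = 3749 mm.

3749 mm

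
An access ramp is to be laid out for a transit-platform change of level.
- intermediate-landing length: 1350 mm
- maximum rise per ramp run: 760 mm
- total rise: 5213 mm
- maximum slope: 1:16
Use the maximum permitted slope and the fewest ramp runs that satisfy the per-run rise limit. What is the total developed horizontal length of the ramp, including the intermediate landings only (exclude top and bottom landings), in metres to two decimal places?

5213 / 760 = 6.859 → round up to 7 ramp runs. That means 6 intermediate landings.
Ramp run (horizontal) at 1:16: 5213 × 16 = 83408 mm.
6 intermediate landings contribute 6 × 1350 = 8100 mm.
Total developed length = 83408 + 8100 = 91508 mm.
= 91.51 m.

91.51 m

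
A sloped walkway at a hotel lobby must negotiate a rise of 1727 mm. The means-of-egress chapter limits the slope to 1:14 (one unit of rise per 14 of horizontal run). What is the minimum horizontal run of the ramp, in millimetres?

Run = rise × 14 = 1727 × 14 = 24178 mm.

24178 mm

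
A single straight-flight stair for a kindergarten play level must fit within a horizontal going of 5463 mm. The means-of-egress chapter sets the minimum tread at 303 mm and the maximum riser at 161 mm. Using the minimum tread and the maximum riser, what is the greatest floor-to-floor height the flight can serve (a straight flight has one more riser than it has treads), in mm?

3059 mm

5463 / 303 = 18.03, so 18 treads fit.
Risers = treads + 1 = 19.
Maximum height = 19 × 161 = 3059 mm.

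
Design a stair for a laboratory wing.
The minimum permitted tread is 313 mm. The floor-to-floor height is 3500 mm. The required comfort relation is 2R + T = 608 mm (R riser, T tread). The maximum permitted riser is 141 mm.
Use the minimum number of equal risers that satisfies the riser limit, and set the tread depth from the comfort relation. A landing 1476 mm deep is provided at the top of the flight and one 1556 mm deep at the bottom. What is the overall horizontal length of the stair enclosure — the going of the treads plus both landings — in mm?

10904 mm

3500 / 141 = 24.823 → round up to 25 risers.
Riser R = 3500 / 25 = 140 mm, within the 141 mm limit.
From 2R + T = 608: T = 608 − 280 = 328 mm.
25 risers give 24 treads; going = 24 × 328 = 7872 mm.
Add landings: 7872 + 1476 + 1556 = 10904 mm.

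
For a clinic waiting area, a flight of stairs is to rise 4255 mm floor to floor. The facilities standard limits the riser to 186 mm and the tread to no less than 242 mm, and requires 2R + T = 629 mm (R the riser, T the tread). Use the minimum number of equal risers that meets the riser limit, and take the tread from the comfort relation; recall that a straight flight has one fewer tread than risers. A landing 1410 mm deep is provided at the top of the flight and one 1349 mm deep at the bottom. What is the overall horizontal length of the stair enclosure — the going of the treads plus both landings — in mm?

4255 / 186 = 22.876 → round up to 23 risers.
R = 4255 ÷ 23 = 185 mm.
T = 629 − 2·185 = 259 mm, which satisfies the 242 mm minimum.
Going = (23 − 1) × 259 = 5698 mm.
Add landings: 5698 + 1410 + 1349 = 8457 mm.

8457 mm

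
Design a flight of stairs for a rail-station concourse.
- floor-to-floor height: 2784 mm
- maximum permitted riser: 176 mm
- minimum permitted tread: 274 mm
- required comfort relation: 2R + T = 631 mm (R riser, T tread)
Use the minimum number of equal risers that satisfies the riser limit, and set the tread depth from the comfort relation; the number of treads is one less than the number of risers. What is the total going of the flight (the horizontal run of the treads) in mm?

2784 / 176 = 15.82, so 16 risers are needed.
Each riser is 2784/16 = 174 mm (≤ 176 mm).
From 2R + T = 631: T = 631 − 348 = 283 mm.
16 risers give 15 treads; going = 15 × 283 = 4245 mm.

4245 mm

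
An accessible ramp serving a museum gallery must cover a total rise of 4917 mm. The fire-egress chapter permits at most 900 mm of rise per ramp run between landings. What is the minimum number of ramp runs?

6 runs

4917 / 900 = 5.46, so 6 ramp runs are needed.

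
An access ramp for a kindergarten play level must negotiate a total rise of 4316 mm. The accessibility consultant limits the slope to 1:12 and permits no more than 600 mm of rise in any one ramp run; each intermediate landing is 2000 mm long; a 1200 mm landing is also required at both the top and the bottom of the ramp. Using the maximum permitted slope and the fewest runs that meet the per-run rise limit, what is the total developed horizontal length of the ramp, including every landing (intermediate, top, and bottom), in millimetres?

68192 mm

At most 600 each: 4316/600 = 7.19, giving 8 ramp runs. That means 7 intermediate landings.
Horizontal run for 4316 mm of rise at 1:12 is 4316 × 12 = 51792 mm.
Intermediate landings: 7 × 2000 = 14000 mm.
Top and bottom landings: 2 × 1200 = 2400 mm.
Total = 51792 + 14000 + 2400 = 68192 mm.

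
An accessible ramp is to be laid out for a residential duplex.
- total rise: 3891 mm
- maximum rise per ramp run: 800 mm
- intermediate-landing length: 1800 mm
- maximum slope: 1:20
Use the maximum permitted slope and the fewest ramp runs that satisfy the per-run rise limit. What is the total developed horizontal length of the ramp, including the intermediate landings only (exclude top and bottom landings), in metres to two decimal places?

85.02 m

3891 / 800 = 4.864 → round up to 5 ramp runs. That means 4 intermediate landings.
Ramp run (horizontal) at 1:20: 3891 × 20 = 77820 mm.
4 intermediate landings contribute 4 × 1800 = 7200 mm.
Total developed length = 77820 + 7200 = 85020 mm.
= 85.02 m.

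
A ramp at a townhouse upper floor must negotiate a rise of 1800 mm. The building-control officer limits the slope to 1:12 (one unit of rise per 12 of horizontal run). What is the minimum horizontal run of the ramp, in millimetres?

At 1:12 the run is 12 × 1800 = 21600 mm.

21600 mm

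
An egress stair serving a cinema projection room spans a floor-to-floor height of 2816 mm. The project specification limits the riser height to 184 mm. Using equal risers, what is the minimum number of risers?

⌈2816/184⌉ = 16 risers.

16 risers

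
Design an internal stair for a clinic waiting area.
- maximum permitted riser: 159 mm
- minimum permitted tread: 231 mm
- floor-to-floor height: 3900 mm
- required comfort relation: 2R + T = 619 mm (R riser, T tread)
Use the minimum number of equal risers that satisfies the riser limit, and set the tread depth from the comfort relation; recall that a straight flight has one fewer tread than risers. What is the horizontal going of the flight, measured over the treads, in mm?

7368 mm

At most 159 each: 3900/159 = 24.53, giving 25 risers.
Each riser is 3900/25 = 156 mm (≤ 159 mm).
Tread T = 619 − 2 × 156 = 307 mm (≥ 231 mm).
Treads = 25 − 1 = 24; going = 24 × 307 = 7368 mm.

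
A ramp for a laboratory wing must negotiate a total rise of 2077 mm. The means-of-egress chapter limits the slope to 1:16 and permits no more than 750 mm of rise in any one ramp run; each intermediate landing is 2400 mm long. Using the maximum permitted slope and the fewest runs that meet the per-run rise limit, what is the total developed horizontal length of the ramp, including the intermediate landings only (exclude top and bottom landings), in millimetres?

38032 mm

⌈2077/750⌉ = 3 ramp runs. That means 2 intermediate landings.
Horizontal run for 2077 mm of rise at 1:16 is 2077 × 16 = 33232 mm.
2 intermediate landings contribute 2 × 2400 = 4800 mm.
Total developed length = 33232 + 4800 = 38032 mm.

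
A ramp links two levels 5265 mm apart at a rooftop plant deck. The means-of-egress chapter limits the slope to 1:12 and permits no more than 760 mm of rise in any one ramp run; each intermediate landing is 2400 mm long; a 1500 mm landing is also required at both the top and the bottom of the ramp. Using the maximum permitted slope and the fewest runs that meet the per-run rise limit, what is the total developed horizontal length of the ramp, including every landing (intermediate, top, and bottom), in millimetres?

80580 mm

5265 / 760 = 6.93, so 7 ramp runs are needed. That means 6 intermediate landings.
Ramp run (horizontal) at 1:12: 5265 × 12 = 63180 mm.
Intermediate landings: 6 × 2400 = 14400 mm.
Top and bottom landings: 2 × 1500 = 3000 mm.
Total = 63180 + 14400 + 3000 = 80580 mm.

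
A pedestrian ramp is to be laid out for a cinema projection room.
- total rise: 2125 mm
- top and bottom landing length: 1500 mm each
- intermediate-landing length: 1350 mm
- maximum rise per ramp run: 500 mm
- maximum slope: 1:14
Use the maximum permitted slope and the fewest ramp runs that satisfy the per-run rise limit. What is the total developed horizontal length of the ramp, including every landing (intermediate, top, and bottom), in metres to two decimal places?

38.15 m

⌈2125/500⌉ = 5 ramp runs. That means 4 intermediate landings.
Horizontal run for 2125 mm of rise at 1:14 is 2125 × 14 = 29750 mm.
4 intermediate landings contribute 4 × 1350 = 5400 mm.
Top and bottom landings: 2 × 1500 = 3000 mm.
Total = 29750 + 5400 + 3000 = 38150 mm.
= 38.15 m.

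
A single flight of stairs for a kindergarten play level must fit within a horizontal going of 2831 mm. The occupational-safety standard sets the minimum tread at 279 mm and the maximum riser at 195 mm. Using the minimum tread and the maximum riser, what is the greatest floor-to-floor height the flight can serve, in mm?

Treads that fit: ⌊2831 / 279⌋ = 10.
Risers = treads + 1 = 11.
Maximum height = 11 × 195 = 2145 mm.

2145 mm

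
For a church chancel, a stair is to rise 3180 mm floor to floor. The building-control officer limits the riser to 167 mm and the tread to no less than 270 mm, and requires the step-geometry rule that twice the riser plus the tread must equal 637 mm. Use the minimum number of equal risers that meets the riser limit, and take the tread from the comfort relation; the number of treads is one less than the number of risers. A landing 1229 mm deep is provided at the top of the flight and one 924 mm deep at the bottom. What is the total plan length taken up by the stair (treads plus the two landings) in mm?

8214 mm

At most 167 each: 3180/167 = 19.04, giving 20 risers.
Riser R = 3180 / 20 = 159 mm, within the 167 mm limit.
From 2R + T = 637: T = 637 − 318 = 319 mm.
Treads = 20 − 1 = 19; going = 19 × 319 = 6061 mm.
Add landings: 6061 + 1229 + 924 = 8214 mm.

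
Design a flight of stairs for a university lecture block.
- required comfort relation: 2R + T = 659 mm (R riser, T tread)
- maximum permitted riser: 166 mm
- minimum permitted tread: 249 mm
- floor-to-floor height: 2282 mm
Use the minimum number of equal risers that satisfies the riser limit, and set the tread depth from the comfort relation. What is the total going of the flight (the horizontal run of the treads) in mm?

At most 166 each: 2282/166 = 13.75, giving 14 risers.
Each riser is 2282/14 = 163 mm (≤ 166 mm).
Tread T = 659 − 2 × 163 = 333 mm (≥ 249 mm).
Treads = 14 − 1 = 13; going = 13 × 333 = 4329 mm.

4329 mm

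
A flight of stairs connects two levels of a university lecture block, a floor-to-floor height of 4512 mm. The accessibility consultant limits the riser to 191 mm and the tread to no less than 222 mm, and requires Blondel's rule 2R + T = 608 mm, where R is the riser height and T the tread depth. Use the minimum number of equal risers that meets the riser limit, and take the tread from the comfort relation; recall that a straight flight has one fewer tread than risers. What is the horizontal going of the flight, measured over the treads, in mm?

5336 mm

4512 / 191 = 23.623 → round up to 24 risers.
Each riser is 4512/24 = 188 mm (≤ 191 mm).
From 2R + T = 608: T = 608 − 376 = 232 mm.
Going = (24 − 1) × 232 = 5336 mm.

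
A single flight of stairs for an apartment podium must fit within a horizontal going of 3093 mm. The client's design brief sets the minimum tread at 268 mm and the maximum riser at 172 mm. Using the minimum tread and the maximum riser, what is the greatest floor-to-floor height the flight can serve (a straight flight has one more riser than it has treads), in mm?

2064 mm

Treads that fit: ⌊3093 / 268⌋ = 11.
Risers = treads + 1 = 12.
Maximum height = 12 × 172 = 2064 mm.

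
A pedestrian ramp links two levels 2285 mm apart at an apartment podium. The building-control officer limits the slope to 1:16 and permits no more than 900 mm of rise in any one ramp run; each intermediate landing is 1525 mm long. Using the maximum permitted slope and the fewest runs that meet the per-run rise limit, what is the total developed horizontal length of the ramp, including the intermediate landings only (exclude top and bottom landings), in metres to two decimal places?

At most 900 each: 2285/900 = 2.54, giving 3 ramp runs. That means 2 intermediate landings.
Horizontal run for 2285 mm of rise at 1:16 is 2285 × 16 = 36560 mm.
Intermediate landings: 2 × 1525 = 3050 mm.
Total developed length = 36560 + 3050 = 39610 mm.
= 39.61 m.

39.61 m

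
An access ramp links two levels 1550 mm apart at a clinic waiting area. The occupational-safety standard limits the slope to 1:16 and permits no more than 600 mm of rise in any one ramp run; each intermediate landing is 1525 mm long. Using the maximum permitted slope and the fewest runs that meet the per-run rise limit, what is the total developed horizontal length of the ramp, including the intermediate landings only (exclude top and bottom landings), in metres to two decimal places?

⌈1550/600⌉ = 3 ramp runs. That means 2 intermediate landings.
Horizontal run for 1550 mm of rise at 1:16 is 1550 × 16 = 24800 mm.
2 intermediate landings contribute 2 × 1525 = 3050 mm.
Developed length = 24800 + 3050 = 27850 mm.
= 27.85 m.

27.85 m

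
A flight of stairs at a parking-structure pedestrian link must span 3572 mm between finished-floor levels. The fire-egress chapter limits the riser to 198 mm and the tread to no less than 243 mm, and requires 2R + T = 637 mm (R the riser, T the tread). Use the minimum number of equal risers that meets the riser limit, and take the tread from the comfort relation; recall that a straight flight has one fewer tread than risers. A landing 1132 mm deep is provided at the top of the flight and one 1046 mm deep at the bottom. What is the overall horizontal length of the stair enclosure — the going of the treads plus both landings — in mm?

6876 mm

At most 198 each: 3572/198 = 18.04, giving 19 risers.
Each riser is 3572/19 = 188 mm (≤ 198 mm).
Tread T = 637 − 2 × 188 = 261 mm (≥ 243 mm).
Treads = 19 − 1 = 18; going = 18 × 261 = 4698 mm.
Add landings: 4698 + 1132 + 1046 = 6876 mm.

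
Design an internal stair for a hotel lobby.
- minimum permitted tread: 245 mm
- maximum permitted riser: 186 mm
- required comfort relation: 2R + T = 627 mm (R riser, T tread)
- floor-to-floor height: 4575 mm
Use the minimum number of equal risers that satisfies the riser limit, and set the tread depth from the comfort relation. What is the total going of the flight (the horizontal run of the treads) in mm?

6264 mm

⌈4575/186⌉ = 25 risers.
Riser R = 4575 / 25 = 183 mm, within the 186 mm limit.
From 2R + T = 627: T = 627 − 366 = 261 mm.
Going = (25 − 1) × 261 = 6264 mm.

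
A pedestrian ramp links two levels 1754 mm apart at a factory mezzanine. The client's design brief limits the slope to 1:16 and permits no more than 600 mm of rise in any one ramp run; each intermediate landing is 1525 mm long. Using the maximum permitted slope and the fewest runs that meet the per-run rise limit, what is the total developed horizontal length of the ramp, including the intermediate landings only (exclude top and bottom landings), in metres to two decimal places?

31.11 m

⌈1754/600⌉ = 3 ramp runs. That means 2 intermediate landings.
Horizontal run for 1754 mm of rise at 1:16 is 1754 × 16 = 28064 mm.
2 intermediate landings contribute 2 × 1525 = 3050 mm.
Developed length = 28064 + 3050 = 31114 mm.
= 31.11 m.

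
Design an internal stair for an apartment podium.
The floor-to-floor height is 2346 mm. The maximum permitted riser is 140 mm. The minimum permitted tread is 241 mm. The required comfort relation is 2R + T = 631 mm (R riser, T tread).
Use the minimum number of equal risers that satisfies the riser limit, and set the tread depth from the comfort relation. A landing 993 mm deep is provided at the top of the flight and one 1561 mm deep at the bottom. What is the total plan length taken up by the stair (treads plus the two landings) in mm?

At most 140 each: 2346/140 = 16.76, giving 17 risers.
Each riser is 2346/17 = 138 mm (≤ 140 mm).
Tread T = 631 − 2 × 138 = 355 mm (≥ 241 mm).
Treads = 17 − 1 = 16; going = 16 × 355 = 5680 mm.
Enclosure = 5680 + 993 + 1561 = 8234 mm.

8234 mm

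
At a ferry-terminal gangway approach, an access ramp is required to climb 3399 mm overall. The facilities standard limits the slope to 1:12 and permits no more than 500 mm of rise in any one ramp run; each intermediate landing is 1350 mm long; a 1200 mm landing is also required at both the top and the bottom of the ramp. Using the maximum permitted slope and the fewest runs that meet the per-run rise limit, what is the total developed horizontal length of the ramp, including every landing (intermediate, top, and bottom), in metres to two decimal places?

⌈3399/500⌉ = 7 ramp runs. That means 6 intermediate landings.
Horizontal run for 3399 mm of rise at 1:12 is 3399 × 12 = 40788 mm.
Intermediate landings: 6 × 1350 = 8100 mm.
Top and bottom landings: 2 × 1200 = 2400 mm.
Total = 40788 + 8100 + 2400 = 51288 mm.
= 51.29 m.

51.29 m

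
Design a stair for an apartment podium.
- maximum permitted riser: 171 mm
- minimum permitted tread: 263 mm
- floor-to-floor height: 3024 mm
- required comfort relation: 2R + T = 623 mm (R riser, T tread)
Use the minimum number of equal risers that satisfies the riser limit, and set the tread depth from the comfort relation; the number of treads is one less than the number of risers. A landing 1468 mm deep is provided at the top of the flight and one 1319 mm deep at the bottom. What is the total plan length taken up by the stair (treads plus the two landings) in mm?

3024 / 171 = 17.68, so 18 risers are needed.
Each riser is 3024/18 = 168 mm (≤ 171 mm).
Tread T = 623 − 2 × 168 = 287 mm (≥ 263 mm).
Treads = 18 − 1 = 17; going = 17 × 287 = 4879 mm.
Enclosure = 4879 + 1468 + 1319 = 7666 mm.

7666 mm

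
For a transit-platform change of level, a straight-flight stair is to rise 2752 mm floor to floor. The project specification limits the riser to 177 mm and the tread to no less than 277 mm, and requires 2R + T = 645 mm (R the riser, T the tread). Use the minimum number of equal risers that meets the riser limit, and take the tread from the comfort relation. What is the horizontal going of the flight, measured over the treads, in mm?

2752 / 177 = 15.55, so 16 risers are needed.
R = 2752 ÷ 16 = 172 mm.
From 2R + T = 645: T = 645 − 344 = 301 mm.
Going = (16 − 1) × 301 = 4515 mm.

4515 mm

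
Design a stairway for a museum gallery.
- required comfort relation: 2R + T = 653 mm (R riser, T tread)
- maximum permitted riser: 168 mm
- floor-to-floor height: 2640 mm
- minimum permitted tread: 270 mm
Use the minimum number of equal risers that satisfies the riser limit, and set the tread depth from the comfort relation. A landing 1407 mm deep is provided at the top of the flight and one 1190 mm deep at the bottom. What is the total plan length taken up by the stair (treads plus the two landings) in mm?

7442 mm

2640 / 168 = 15.71, so 16 risers are needed.
Each riser is 2640/16 = 165 mm (≤ 168 mm).
Tread T = 653 − 2 × 165 = 323 mm (≥ 270 mm).
16 risers give 15 treads; going = 15 × 323 = 4845 mm.
Enclosure = 4845 + 1407 + 1190 = 7442 mm.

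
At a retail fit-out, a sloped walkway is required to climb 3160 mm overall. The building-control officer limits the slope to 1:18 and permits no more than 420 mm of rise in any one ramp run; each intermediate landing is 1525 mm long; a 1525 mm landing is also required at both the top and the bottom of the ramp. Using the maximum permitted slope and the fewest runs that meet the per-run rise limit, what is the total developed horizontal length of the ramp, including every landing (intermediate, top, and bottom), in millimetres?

⌈3160/420⌉ = 8 ramp runs. That means 7 intermediate landings.
Ramp run (horizontal) at 1:18: 3160 × 18 = 56880 mm.
7 intermediate landings contribute 7 × 1525 = 10675 mm.
Top and bottom landings: 2 × 1525 = 3050 mm.
Total = 56880 + 10675 + 3050 = 70605 mm.

70605 mm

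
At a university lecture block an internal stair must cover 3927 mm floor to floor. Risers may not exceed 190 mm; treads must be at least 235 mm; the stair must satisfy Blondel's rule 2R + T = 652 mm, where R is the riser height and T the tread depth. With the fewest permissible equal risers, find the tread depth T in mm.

278 mm

At most 190 each: 3927/190 = 20.67, giving 21 risers.
R = 3927 ÷ 21 = 187 mm.
T = 652 − 2·187 = 278 mm, which satisfies the 235 mm minimum.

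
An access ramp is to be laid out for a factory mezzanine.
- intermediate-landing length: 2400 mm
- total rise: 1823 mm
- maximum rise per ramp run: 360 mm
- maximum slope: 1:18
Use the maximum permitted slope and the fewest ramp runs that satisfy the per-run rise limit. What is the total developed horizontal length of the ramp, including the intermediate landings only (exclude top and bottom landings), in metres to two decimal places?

At most 360 each: 1823/360 = 5.06, giving 6 ramp runs. That means 5 intermediate landings.
Horizontal run for 1823 mm of rise at 1:18 is 1823 × 18 = 32814 mm.
5 intermediate landings contribute 5 × 2400 = 12000 mm.
Developed length = 32814 + 12000 = 44814 mm.
= 44.81 m.

44.81 m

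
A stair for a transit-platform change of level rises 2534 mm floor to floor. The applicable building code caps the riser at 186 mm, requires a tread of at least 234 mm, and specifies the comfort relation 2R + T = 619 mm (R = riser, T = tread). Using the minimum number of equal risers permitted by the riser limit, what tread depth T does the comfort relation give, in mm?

257 mm

2534 / 186 = 13.624 → round up to 14 risers.
Each riser is 2534/14 = 181 mm (≤ 186 mm).
From 2R + T = 619: T = 619 − 362 = 257 mm.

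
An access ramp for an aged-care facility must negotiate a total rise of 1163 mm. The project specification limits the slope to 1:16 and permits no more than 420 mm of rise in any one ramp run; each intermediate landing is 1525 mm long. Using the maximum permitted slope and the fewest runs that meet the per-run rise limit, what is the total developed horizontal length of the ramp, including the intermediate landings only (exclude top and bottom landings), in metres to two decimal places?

At most 420 each: 1163/420 = 2.77, giving 3 ramp runs. That means 2 intermediate landings.
Horizontal run for 1163 mm of rise at 1:16 is 1163 × 16 = 18608 mm.
Intermediate landings: 2 × 1525 = 3050 mm.
Developed length = 18608 + 3050 = 21658 mm.
= 21.66 m.

21.66 m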